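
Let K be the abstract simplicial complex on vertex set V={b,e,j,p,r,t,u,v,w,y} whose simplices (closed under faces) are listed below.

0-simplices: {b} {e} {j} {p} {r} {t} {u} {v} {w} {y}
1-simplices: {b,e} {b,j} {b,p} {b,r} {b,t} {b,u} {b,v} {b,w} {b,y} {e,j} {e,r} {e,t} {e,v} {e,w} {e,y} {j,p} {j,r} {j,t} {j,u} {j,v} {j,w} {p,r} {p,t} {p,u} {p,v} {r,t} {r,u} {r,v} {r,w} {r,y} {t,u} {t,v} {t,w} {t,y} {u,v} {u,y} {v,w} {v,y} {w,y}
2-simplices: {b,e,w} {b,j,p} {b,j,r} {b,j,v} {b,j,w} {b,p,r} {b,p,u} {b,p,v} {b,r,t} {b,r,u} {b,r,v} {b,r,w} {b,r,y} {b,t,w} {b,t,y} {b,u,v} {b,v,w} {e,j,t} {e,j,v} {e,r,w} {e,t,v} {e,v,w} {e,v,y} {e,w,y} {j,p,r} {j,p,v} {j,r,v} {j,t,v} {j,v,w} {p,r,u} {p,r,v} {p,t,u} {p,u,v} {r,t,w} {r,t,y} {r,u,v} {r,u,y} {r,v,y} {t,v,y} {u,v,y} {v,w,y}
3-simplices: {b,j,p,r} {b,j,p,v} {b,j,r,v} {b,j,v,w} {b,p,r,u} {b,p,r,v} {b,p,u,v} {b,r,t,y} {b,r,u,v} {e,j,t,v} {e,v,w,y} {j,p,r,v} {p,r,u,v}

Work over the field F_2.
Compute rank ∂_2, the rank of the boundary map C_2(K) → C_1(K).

rank∂_2=28

n_0=10 n_1=39 n_2=41 n_3=13  [Z2]
∂1: piv[be,bj,bp,br,bt,bu,bv,bw,by] rk=9  ker:ej,er,et,ev,ew,ey,jp,jr,jt,ju,jv,jw,pr,pt,pu,pv,rt,ru,rv,rw,ry,tu,tv,tw,ty,uv,uy,vw,vy,wy
∂2: piv[bew,bjp,bjr,bjv,bjw,bpr,bpu,bpv,brt,bru,brv,brw,bry,btw,bty,buv,bvw,ejt,ejv,erw,etv,evw,evy,ewy,ptu,ruy,rvy,tvy] rk=28  ker:jpr,jpv,jrv,jtv,jvw,pru,prv,puv,rtw,rty,ruv,uvy,vwy
∂3: piv[bjpr,bjpv,bjrv,bjvw,bpru,bprv,bpuv,brty,bruv,ejtv,evwy] rk=11  ker:jprv,pruv
rk∂_2=28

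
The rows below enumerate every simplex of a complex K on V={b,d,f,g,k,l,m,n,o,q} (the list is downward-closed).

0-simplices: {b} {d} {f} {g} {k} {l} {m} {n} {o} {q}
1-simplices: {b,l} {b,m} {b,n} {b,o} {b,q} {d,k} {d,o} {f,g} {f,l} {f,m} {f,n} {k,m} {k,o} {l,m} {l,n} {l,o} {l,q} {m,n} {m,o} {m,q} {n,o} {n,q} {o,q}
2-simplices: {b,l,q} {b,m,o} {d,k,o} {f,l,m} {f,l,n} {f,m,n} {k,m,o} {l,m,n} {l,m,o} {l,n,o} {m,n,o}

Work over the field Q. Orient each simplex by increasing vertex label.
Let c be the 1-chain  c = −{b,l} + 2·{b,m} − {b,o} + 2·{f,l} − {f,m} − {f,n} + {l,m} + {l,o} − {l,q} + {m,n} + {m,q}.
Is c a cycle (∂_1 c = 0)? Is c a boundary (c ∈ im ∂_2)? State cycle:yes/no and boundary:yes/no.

n_0=10 n_1=23 n_2=11  [Q]
∂1: piv[bl,bm,bn,bo,bq,dk,do,fg,fl] rk=9  ker:fm,fn,km,ko,lm,ln,lo,lq,mn,mo,mq,no,nq,oq
∂2: piv[blq,bmo,dko,flm,fln,fmn,kmo,lmo,lno] rk=9  ker:lmn,mno
∂1c = 0
c vs im∂2: residual ≠ 0 ⇒ not boundary

cycle:yes boundary:no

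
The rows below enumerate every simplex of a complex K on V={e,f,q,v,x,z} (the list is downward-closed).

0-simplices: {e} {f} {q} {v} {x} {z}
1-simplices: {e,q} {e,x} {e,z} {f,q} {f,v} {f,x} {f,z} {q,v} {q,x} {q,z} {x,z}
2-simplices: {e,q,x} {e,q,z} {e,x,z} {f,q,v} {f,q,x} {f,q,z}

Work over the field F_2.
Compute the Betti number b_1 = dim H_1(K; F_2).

n_0=6 n_1=11 n_2=6  [Z2]
∂1: piv[eq,ex,ez,fq,fv] rk=5  ker:fx,fz,qv,qx,qz,xz
∂2: piv[eqx,eqz,exz,fqv,fqx,fqz] rk=6
b_1=(11−5)−6=0

b_1=0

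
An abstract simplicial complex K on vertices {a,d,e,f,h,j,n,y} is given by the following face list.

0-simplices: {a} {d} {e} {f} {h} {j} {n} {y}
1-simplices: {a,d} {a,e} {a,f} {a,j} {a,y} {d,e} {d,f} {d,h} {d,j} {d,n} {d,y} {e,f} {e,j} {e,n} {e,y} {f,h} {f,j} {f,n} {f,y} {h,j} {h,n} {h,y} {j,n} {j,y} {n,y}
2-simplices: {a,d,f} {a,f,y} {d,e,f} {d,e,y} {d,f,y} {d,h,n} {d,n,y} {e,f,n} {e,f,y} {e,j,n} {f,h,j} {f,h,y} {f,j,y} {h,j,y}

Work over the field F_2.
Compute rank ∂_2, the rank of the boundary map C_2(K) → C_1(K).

rank∂_2=12

n_0=8 n_1=25 n_2=14  [Z2]
∂1: piv[ad,ae,af,aj,ay,dh,dn] rk=7  ker:de,df,dj,dy,ef,ej,en,ey,fh,fj,fn,fy,hj,hn,hy,jn,jy,ny
∂2: piv[adf,afy,def,dey,dfy,dhn,dny,efn,ejn,fhj,fhy,fjy] rk=12  ker:efy,hjy
rk∂_2=12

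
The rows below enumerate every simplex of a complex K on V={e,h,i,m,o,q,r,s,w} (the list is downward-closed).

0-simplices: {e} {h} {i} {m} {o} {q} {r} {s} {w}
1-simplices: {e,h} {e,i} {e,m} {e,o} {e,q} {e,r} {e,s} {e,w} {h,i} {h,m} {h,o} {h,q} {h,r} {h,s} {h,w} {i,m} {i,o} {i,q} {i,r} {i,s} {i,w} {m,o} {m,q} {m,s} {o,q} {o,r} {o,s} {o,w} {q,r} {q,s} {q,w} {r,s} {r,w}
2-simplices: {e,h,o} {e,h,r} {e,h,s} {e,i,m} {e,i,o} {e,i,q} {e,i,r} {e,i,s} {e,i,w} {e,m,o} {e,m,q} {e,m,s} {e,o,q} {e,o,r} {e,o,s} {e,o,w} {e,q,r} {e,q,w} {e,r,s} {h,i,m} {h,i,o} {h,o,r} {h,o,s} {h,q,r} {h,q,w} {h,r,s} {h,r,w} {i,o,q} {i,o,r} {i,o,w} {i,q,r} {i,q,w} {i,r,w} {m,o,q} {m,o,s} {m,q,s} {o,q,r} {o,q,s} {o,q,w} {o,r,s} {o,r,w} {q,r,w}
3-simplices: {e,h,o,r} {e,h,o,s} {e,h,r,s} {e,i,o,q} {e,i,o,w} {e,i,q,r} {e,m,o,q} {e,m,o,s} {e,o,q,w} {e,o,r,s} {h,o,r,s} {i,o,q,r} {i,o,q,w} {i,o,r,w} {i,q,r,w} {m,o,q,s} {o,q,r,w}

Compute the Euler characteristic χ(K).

χ(K)=1

n_0=9 n_1=33 n_2=42 n_3=17
χ=+9−33+42−17=1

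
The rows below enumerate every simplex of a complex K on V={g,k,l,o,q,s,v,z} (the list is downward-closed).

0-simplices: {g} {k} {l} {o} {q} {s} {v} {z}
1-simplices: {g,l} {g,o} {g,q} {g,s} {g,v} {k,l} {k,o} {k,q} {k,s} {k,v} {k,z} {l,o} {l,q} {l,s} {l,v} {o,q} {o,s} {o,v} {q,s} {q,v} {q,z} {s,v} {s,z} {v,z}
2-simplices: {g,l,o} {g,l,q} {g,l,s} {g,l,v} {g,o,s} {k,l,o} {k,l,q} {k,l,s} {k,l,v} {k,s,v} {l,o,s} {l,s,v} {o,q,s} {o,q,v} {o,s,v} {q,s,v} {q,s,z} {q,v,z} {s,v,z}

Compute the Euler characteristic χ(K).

n_0=8 n_1=24 n_2=19
χ=+8−24+19=3

χ(K)=3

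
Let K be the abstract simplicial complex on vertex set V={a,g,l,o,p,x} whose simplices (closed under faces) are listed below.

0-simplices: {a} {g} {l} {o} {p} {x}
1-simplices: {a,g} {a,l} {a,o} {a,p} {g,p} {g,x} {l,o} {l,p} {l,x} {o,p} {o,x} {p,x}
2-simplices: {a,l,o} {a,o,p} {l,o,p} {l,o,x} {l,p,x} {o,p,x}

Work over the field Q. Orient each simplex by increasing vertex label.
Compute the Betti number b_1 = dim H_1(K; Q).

b_1=2

n_0=6 n_1=12 n_2=6  [Q]
∂1: piv[ag,al,ao,ap,gx] rk=5  ker:gp,lo,lp,lx,op,ox,px
∂2: piv[alo,aop,lop,lox,lpx] rk=5  ker:opx
b_1=(12−5)−5=2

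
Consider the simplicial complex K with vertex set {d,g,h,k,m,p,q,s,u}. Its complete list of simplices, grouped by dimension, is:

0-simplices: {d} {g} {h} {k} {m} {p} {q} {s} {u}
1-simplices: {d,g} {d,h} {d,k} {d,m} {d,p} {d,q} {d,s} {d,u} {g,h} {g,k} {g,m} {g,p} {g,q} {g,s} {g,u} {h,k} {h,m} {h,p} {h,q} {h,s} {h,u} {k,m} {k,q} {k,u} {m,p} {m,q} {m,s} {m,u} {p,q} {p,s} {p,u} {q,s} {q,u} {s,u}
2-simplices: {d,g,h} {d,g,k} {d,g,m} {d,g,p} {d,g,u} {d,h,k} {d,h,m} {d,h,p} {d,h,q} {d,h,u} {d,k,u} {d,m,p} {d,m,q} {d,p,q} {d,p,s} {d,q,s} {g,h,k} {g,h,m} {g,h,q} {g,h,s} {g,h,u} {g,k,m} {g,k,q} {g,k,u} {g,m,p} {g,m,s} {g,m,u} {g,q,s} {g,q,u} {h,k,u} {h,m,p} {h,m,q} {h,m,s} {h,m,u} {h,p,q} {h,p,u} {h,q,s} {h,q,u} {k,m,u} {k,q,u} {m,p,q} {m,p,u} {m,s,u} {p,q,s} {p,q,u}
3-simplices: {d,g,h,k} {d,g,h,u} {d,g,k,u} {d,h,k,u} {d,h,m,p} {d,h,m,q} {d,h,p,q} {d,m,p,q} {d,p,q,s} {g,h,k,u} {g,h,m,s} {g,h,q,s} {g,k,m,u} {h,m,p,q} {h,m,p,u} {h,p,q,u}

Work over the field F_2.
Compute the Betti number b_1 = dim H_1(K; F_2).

n_0=9 n_1=34 n_2=45 n_3=16  [Z2]
∂1: piv[dg,dh,dk,dm,dp,dq,ds,du] rk=8  ker:gh,gk,gm,gp,gq,gs,gu,hk,hm,hp,hq,hs,hu,km,kq,ku,mp,mq,ms,mu,pq,ps,pu,qs,qu,su
∂2: piv[dgh,dgk,dgm,dgp,dgu,dhk,dhm,dhp,dhq,dhu,dku,dmp,dmq,dpq,dps,dqs,ghq,ghs,gkm,gkq,gms,gmu,gqs,gqu,hpu,msu] rk=26  ker:ghk,ghm,ghu,gku,gmp,hku,hmp,hmq,hms,hmu,hpq,hqs,hqu,kmu,kqu,mpq,mpu,pqs,pqu
∂3: piv[dghk,dghu,dgku,dhku,dhmp,dhmq,dhpq,dmpq,dpqs,ghms,ghqs,gkmu,hmpu,hpqu] rk=14  ker:ghku,hmpq
b_1=(34−8)−26=0

b_1=0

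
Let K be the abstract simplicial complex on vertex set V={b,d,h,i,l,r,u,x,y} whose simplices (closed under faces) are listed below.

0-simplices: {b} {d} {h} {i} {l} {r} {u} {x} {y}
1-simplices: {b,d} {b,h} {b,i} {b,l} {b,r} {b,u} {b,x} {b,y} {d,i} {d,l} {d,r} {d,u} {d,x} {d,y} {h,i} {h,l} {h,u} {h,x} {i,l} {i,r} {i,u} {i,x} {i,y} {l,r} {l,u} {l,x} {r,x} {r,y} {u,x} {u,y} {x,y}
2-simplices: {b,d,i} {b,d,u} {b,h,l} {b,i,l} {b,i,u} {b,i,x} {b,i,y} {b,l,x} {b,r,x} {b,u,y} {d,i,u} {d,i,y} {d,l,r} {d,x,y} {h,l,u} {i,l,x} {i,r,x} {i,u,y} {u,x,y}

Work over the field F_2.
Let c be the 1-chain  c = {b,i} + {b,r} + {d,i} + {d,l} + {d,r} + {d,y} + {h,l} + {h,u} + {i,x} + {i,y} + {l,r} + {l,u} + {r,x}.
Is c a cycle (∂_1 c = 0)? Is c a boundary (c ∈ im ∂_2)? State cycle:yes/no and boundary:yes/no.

n_0=9 n_1=31 n_2=19  [Z2]
∂1: piv[bd,bh,bi,bl,br,bu,bx,by] rk=8  ker:di,dl,dr,du,dx,dy,hi,hl,hu,hx,il,ir,iu,ix,iy,lr,lu,lx,rx,ry,ux,uy,xy
∂2: piv[bdi,bdu,bhl,bil,biu,bix,biy,blx,brx,buy,diy,dlr,dxy,hlu,irx,uxy] rk=16  ker:diu,ilx,iuy
∂1c = 0
c vs im∂2: reduces to 0 ⇒ boundary

cycle:yes boundary:yes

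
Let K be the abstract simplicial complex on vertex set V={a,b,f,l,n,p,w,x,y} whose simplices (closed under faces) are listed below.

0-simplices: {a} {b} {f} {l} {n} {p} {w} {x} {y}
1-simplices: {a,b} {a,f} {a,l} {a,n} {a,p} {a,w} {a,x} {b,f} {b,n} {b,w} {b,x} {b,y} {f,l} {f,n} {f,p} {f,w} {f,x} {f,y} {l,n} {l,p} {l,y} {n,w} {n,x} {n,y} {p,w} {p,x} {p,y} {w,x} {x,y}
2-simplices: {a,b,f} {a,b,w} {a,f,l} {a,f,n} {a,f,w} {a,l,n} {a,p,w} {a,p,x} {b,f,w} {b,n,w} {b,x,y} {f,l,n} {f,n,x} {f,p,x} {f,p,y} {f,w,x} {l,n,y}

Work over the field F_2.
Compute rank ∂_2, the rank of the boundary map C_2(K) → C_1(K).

n_0=9 n_1=29 n_2=17  [Z2]
∂1: piv[ab,af,al,an,ap,aw,ax,by] rk=8  ker:bf,bn,bw,bx,fl,fn,fp,fw,fx,fy,ln,lp,ly,nw,nx,ny,pw,px,py,wx,xy
∂2: piv[abf,abw,afl,afn,afw,aln,apw,apx,bnw,bxy,fnx,fpx,fpy,fwx,lny] rk=15  ker:bfw,fln
rk∂_2=15

rank∂_2=15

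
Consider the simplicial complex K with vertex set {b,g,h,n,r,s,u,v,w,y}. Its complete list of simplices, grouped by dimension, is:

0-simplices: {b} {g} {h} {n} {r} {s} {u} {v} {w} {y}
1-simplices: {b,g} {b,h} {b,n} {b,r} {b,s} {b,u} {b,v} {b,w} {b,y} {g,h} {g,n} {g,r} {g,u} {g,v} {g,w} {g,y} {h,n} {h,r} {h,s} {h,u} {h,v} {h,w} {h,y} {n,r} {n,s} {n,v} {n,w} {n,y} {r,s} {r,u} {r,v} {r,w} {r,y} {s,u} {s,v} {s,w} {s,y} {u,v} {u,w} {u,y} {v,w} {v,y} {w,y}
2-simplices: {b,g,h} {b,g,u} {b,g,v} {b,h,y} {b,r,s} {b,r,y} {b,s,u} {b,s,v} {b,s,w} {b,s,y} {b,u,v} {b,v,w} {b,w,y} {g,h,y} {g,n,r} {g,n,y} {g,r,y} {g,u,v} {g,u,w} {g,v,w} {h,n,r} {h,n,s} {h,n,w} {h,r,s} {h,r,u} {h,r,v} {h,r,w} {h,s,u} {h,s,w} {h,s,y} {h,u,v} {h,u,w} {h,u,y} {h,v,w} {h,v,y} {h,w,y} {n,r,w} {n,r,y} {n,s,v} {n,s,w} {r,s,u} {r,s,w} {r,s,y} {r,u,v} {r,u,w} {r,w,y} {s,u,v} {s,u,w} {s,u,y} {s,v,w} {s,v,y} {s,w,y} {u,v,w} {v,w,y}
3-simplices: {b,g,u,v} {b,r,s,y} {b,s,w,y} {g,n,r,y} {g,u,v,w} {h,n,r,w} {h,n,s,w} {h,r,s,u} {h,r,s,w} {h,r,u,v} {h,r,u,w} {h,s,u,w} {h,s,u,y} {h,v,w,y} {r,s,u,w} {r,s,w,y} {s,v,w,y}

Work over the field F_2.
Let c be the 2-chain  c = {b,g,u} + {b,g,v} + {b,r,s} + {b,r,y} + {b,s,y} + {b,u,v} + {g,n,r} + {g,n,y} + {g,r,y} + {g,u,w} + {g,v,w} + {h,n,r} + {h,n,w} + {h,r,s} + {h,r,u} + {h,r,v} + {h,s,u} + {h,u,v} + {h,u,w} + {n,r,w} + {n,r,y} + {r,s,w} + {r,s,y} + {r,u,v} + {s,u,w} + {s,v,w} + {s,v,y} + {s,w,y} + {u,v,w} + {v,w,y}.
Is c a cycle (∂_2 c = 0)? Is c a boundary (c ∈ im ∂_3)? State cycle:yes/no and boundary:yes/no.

n_0=10 n_1=43 n_2=54 n_3=17  [Z2]
∂1: piv[bg,bh,bn,br,bs,bu,bv,bw,by] rk=9  ker:gh,gn,gr,gu,gv,gw,gy,hn,hr,hs,hu,hv,hw,hy,nr,ns,nv,nw,ny,rs,ru,rv,rw,ry,su,sv,sw,sy,uv,uw,uy,vw,vy,wy
∂2: piv[bgh,bgu,bgv,bhy,brs,bry,bsu,bsv,bsw,bsy,buv,bvw,bwy,ghy,gnr,gny,gry,guw,gvw,hnr,hns,hnw,hrs,hru,hrv,hrw,hsu,hsw,hsy,huv,huy,hvy,nsv] rk=33  ker:guv,huw,hvw,hwy,nrw,nry,nsw,rsu,rsw,rsy,ruv,ruw,rwy,suv,suw,suy,svw,svy,swy,uvw,vwy
∂3: piv[bguv,brsy,bswy,gnry,guvw,hnrw,hnsw,hrsu,hrsw,hruv,hruw,hsuw,hsuy,hvwy,rswy,svwy] rk=16  ker:rsuw
∂2c = 0
c vs im∂3: reduces to 0 ⇒ boundary

cycle:yes boundary:yes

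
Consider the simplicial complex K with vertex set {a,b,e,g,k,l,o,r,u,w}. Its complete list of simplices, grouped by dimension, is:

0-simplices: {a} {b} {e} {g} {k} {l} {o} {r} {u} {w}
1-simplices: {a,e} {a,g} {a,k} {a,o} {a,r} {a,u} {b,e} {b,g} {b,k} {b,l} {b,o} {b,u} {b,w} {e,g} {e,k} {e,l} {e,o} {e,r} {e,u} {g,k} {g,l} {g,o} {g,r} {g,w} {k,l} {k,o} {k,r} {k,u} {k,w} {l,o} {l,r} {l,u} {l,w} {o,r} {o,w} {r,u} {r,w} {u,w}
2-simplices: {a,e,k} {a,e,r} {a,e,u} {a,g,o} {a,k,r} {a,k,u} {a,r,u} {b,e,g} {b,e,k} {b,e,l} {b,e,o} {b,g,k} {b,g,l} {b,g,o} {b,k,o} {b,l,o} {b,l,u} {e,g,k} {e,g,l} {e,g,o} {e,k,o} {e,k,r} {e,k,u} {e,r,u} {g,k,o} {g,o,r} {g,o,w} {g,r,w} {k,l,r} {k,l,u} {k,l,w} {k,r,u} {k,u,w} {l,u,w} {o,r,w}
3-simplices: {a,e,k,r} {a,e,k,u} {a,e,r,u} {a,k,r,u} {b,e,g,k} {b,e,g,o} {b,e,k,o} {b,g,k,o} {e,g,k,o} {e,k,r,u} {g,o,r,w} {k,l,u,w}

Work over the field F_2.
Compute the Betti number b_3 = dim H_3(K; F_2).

n_0=10 n_1=38 n_2=35 n_3=12  [Z2]
∂1: piv[ae,ag,ak,ao,ar,au,be,bl,bw] rk=9  ker:bg,bk,bo,bu,eg,ek,el,eo,er,eu,gk,gl,go,gr,gw,kl,ko,kr,ku,kw,lo,lr,lu,lw,or,ow,ru,rw,uw
∂2: piv[aek,aer,aeu,ago,akr,aku,aru,beg,bek,bel,beo,bgk,bgl,bgo,bko,blo,blu,gor,gow,grw,klr,klu,klw,kuw] rk=24  ker:egk,egl,ego,eko,ekr,eku,eru,gko,kru,luw,orw
∂3: piv[aekr,aeku,aeru,akru,begk,bego,beko,bgko,gorw,kluw] rk=10  ker:egko,ekru
b_3=(12−10)−0=2

b_3=2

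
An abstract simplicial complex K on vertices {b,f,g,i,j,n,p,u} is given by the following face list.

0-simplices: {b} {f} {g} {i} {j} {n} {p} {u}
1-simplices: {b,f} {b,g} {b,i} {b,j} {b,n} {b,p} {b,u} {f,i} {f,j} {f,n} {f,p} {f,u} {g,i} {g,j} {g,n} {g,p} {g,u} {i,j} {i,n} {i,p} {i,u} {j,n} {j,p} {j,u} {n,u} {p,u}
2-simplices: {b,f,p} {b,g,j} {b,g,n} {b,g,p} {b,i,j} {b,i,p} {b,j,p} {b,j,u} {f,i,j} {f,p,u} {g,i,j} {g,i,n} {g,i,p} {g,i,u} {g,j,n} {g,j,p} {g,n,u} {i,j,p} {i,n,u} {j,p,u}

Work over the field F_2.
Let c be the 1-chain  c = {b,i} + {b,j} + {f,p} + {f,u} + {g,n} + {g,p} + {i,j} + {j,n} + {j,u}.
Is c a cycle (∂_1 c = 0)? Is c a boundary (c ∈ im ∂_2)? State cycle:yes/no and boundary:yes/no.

n_0=8 n_1=26 n_2=20  [Z2]
∂1: piv[bf,bg,bi,bj,bn,bp,bu] rk=7  ker:fi,fj,fn,fp,fu,gi,gj,gn,gp,gu,ij,in,ip,iu,jn,jp,ju,nu,pu
∂2: piv[bfp,bgj,bgn,bgp,bij,bip,bjp,bju,fij,fpu,gij,gin,giu,gjn,gnu,jpu] rk=16  ker:gip,gjp,ijp,inu
∂1c = 0
c vs im∂2: reduces to 0 ⇒ boundary

cycle:yes boundary:yes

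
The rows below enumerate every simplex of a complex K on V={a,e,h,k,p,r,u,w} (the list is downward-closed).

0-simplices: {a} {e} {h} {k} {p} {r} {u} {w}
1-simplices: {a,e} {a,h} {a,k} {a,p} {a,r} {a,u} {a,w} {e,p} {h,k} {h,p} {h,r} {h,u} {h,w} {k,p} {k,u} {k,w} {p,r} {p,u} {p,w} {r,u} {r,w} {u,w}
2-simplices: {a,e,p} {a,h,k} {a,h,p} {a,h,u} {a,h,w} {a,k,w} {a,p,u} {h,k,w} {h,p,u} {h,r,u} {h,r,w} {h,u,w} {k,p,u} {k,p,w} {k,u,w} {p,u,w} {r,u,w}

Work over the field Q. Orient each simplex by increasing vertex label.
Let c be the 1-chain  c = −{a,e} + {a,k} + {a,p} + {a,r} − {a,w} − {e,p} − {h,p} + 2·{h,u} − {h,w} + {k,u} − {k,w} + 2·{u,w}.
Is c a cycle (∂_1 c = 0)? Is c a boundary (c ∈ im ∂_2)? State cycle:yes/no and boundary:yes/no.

n_0=8 n_1=22 n_2=17  [Q]
∂1: piv[ae,ah,ak,ap,ar,au,aw] rk=7  ker:ep,hk,hp,hr,hu,hw,kp,ku,kw,pr,pu,pw,ru,rw,uw
∂2: piv[aep,ahk,ahp,ahu,ahw,akw,apu,hru,hrw,huw,kpu,kpw,kuw] rk=13  ker:hkw,hpu,puw,ruw
∂1c = −{a} + {k} − {p} + {r} + {u} − {w}

cycle:no boundary:no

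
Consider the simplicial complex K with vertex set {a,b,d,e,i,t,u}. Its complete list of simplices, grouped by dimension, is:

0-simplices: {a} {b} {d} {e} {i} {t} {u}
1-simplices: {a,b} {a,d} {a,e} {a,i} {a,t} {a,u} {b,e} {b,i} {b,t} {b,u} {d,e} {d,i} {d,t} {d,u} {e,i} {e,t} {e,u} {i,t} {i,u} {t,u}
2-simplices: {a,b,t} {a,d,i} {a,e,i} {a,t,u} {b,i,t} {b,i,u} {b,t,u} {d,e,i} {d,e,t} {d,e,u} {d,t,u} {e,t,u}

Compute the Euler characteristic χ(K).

n_0=7 n_1=20 n_2=12
χ=+7−20+12=-1

χ(K)=-1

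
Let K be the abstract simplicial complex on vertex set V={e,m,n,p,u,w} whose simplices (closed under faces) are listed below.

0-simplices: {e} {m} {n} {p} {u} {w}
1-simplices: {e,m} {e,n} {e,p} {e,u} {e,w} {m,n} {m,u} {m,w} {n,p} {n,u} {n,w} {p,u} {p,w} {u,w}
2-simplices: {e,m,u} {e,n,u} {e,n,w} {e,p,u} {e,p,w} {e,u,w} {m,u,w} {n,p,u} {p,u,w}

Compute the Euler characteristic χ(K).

χ(K)=1

n_0=6 n_1=14 n_2=9
χ=+6−14+9=1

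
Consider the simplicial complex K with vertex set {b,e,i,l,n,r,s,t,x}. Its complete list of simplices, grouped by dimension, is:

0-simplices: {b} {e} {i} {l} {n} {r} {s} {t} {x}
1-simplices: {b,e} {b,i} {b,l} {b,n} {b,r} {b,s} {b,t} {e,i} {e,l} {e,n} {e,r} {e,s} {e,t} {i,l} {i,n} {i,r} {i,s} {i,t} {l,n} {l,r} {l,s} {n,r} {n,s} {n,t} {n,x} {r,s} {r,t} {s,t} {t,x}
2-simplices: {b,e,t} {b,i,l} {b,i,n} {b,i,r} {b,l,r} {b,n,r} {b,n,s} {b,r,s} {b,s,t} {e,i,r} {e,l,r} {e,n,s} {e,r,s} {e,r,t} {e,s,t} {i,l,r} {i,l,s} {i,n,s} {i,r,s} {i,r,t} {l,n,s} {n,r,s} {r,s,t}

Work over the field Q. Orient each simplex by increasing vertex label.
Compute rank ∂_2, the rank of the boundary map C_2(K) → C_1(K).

rank∂_2=19

n_0=9 n_1=29 n_2=23  [Q]
∂1: piv[be,bi,bl,bn,br,bs,bt,nx] rk=8  ker:ei,el,en,er,es,et,il,in,ir,is,it,ln,lr,ls,nr,ns,nt,rs,rt,st,tx
∂2: piv[bet,bil,bin,bir,blr,bnr,bns,brs,bst,eir,elr,ens,ers,ert,est,ils,ins,irt,lns] rk=19  ker:ilr,irs,nrs,rst
rk∂_2=19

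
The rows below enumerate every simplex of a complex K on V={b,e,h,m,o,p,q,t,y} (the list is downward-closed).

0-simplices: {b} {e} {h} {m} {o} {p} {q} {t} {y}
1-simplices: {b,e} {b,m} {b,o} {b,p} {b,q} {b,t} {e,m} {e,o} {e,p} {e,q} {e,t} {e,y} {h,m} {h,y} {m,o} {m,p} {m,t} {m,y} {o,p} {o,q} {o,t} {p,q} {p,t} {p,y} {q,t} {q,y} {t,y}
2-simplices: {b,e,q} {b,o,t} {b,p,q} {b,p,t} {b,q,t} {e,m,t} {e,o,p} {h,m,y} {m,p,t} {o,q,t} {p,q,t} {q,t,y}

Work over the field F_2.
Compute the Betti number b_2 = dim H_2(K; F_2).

b_2=1

n_0=9 n_1=27 n_2=12  [Z2]
∂1: piv[be,bm,bo,bp,bq,bt,ey,hm] rk=8  ker:em,eo,ep,eq,et,hy,mo,mp,mt,my,op,oq,ot,pq,pt,py,qt,qy,ty
∂2: piv[beq,bot,bpq,bpt,bqt,emt,eop,hmy,mpt,oqt,qty] rk=11  ker:pqt
b_2=(12−11)−0=1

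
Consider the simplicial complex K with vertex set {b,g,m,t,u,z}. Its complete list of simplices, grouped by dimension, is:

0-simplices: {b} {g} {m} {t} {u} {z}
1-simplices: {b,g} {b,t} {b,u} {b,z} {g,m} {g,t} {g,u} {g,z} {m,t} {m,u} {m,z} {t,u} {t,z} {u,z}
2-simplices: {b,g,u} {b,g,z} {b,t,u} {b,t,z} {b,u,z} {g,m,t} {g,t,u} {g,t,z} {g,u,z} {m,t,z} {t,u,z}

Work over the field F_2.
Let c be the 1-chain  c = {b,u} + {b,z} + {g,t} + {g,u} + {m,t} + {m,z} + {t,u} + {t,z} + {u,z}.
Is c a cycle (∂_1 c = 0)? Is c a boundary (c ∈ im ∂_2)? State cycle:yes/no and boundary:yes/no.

n_0=6 n_1=14 n_2=11  [Z2]
∂1: piv[bg,bt,bu,bz,gm] rk=5  ker:gt,gu,gz,mt,mu,mz,tu,tz,uz
∂2: piv[bgu,bgz,btu,btz,buz,gmt,gtu,mtz] rk=8  ker:gtz,guz,tuz
∂1c = 0
c vs im∂2: reduces to 0 ⇒ boundary

cycle:yes boundary:yes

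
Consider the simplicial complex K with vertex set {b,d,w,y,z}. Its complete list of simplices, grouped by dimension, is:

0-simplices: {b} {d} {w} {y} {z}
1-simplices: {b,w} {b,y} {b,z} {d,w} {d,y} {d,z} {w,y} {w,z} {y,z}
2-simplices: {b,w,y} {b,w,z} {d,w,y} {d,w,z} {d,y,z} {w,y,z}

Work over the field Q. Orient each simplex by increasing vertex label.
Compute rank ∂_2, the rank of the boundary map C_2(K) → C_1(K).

n_0=5 n_1=9 n_2=6  [Q]
∂1: piv[bw,by,bz,dw] rk=4  ker:dy,dz,wy,wz,yz
∂2: piv[bwy,bwz,dwy,dwz,dyz] rk=5  ker:wyz
rk∂_2=5

rank∂_2=5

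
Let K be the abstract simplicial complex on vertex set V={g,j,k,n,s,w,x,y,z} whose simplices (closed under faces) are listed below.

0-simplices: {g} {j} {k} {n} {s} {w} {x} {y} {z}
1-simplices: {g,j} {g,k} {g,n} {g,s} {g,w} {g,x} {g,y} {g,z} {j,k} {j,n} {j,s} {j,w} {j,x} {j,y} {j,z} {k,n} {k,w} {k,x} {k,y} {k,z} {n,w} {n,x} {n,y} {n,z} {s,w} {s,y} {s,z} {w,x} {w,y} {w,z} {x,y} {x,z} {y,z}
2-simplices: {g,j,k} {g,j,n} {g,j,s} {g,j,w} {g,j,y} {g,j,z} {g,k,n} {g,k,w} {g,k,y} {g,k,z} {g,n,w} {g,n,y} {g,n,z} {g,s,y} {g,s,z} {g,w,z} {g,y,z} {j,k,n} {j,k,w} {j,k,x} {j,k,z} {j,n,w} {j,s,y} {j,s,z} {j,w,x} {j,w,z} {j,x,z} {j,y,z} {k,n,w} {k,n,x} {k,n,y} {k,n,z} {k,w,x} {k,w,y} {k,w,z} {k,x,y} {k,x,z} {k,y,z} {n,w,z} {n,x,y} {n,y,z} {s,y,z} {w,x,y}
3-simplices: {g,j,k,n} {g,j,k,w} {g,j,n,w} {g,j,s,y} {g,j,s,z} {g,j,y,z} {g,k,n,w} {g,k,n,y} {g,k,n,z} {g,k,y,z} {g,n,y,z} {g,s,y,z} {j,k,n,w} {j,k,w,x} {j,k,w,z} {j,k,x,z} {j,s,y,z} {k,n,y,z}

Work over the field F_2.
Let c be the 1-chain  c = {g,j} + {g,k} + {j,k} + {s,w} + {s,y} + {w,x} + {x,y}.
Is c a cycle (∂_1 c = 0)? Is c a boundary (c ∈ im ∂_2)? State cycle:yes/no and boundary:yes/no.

cycle:yes boundary:no

n_0=9 n_1=33 n_2=43 n_3=18  [Z2]
∂1: piv[gj,gk,gn,gs,gw,gx,gy,gz] rk=8  ker:jk,jn,js,jw,jx,jy,jz,kn,kw,kx,ky,kz,nw,nx,ny,nz,sw,sy,sz,wx,wy,wz,xy,xz,yz
∂2: piv[gjk,gjn,gjs,gjw,gjy,gjz,gkn,gkw,gky,gkz,gnw,gny,gnz,gsy,gsz,gwz,gyz,jkx,jwx,jxz,knx,kwy,kxy] rk=23  ker:jkn,jkw,jkz,jnw,jsy,jsz,jwz,jyz,knw,kny,knz,kwx,kwz,kxz,kyz,nwz,nxy,nyz,syz,wxy
∂3: piv[gjkn,gjkw,gjnw,gjsy,gjsz,gjyz,gknw,gkny,gknz,gkyz,gnyz,gsyz,jkwx,jkwz,jkxz] rk=15  ker:jknw,jsyz,knyz
∂1c = 0
c vs im∂2: residual ≠ 0 ⇒ not boundary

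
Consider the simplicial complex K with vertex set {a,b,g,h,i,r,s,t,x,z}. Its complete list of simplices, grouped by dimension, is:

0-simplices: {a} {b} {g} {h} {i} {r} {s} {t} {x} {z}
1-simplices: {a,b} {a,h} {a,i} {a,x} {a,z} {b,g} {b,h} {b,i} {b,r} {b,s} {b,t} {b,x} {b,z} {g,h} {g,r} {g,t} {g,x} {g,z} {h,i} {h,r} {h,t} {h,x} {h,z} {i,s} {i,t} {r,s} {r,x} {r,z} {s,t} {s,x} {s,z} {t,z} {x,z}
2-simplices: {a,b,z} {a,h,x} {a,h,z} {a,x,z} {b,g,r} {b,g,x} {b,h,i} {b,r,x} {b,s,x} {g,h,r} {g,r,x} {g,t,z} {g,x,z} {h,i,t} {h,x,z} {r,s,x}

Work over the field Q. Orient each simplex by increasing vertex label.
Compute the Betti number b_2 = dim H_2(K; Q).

b_2=2

n_0=10 n_1=33 n_2=16  [Q]
∂1: piv[ab,ah,ai,ax,az,bg,br,bs,bt] rk=9  ker:bh,bi,bx,bz,gh,gr,gt,gx,gz,hi,hr,ht,hx,hz,is,it,rs,rx,rz,st,sx,sz,tz,xz
∂2: piv[abz,ahx,ahz,axz,bgr,bgx,bhi,brx,bsx,ghr,gtz,gxz,hit,rsx] rk=14  ker:grx,hxz
b_2=(16−14)−0=2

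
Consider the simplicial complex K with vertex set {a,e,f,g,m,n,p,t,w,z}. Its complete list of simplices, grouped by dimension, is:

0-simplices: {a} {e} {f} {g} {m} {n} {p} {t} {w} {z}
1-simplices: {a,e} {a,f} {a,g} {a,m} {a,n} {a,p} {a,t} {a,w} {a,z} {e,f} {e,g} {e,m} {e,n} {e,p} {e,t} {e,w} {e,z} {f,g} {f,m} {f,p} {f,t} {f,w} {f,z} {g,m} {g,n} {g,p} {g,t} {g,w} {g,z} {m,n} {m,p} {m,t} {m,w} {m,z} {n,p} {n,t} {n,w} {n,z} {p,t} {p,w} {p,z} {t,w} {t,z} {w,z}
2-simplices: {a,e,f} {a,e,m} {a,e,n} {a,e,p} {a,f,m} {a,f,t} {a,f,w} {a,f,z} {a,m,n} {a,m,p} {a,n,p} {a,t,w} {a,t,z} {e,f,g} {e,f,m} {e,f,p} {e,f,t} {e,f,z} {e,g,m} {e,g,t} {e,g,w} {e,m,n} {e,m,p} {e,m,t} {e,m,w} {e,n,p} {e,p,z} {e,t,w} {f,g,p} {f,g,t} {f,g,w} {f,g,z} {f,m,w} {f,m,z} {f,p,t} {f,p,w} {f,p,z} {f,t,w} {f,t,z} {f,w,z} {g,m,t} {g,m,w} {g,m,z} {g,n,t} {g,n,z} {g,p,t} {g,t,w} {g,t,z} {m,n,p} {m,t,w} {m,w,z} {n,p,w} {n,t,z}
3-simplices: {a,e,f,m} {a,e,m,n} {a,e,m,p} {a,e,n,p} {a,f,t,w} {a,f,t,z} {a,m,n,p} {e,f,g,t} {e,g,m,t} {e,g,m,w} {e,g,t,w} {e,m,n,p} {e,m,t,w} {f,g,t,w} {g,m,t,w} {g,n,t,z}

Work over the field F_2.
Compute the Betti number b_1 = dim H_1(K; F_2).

n_0=10 n_1=44 n_2=53 n_3=16  [Z2]
∂1: piv[ae,af,ag,am,an,ap,at,aw,az] rk=9  ker:ef,eg,em,en,ep,et,ew,ez,fg,fm,fp,ft,fw,fz,gm,gn,gp,gt,gw,gz,mn,mp,mt,mw,mz,np,nt,nw,nz,pt,pw,pz,tw,tz,wz
∂2: piv[aef,aem,aen,aep,afm,aft,afw,afz,amn,amp,anp,atw,atz,efg,efp,eft,efz,egm,egt,egw,emt,emw,epz,etw,fgp,fgz,fmz,fpt,fpw,fwz,gnt,gnz,npw] rk=33  ker:efm,emn,emp,enp,fgt,fgw,fmw,fpz,ftw,ftz,gmt,gmw,gmz,gpt,gtw,gtz,mnp,mtw,mwz,ntz
∂3: piv[aefm,aemn,aemp,aenp,aftw,aftz,amnp,efgt,egmt,egmw,egtw,emtw,fgtw,gntz] rk=14  ker:emnp,gmtw
b_1=(44−9)−33=2

b_1=2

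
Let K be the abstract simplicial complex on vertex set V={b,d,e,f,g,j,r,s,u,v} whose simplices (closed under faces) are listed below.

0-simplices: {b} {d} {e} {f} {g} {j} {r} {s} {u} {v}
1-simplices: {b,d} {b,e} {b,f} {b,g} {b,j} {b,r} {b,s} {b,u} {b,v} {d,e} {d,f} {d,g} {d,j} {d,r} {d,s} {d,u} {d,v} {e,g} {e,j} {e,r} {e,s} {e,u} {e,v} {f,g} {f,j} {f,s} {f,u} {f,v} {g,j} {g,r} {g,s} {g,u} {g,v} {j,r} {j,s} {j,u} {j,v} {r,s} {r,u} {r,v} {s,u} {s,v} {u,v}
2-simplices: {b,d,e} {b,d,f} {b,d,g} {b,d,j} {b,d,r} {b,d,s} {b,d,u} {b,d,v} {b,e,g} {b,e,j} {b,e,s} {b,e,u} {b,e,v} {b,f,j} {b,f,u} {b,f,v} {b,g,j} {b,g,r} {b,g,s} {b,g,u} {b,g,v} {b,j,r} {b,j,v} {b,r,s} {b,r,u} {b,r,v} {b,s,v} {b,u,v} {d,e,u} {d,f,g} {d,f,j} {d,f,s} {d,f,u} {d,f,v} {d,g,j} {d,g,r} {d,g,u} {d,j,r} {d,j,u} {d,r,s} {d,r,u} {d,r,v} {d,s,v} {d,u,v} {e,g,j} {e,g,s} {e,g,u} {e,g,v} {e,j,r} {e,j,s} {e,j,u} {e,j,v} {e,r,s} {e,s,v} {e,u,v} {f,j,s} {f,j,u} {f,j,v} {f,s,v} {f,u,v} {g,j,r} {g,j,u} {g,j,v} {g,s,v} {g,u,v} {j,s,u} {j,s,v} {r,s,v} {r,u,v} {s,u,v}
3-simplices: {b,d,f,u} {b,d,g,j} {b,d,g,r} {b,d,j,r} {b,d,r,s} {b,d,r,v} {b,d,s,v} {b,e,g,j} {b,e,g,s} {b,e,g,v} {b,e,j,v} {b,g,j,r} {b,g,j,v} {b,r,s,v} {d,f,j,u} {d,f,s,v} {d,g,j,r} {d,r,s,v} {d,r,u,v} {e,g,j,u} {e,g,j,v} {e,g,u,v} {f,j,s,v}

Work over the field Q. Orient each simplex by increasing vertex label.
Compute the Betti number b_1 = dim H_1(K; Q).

b_1=0

n_0=10 n_1=43 n_2=70 n_3=23  [Q]
∂1: piv[bd,be,bf,bg,bj,br,bs,bu,bv] rk=9  ker:de,df,dg,dj,dr,ds,du,dv,eg,ej,er,es,eu,ev,fg,fj,fs,fu,fv,gj,gr,gs,gu,gv,jr,js,ju,jv,rs,ru,rv,su,sv,uv
∂2: piv[bde,bdf,bdg,bdj,bdr,bds,bdu,bdv,beg,bej,bes,beu,bev,bfj,bfu,bfv,bgj,bgr,bgs,bgu,bgv,bjr,bjv,brs,bru,brv,bsv,buv,dfg,dfs,dju,ejr,ejs,jsu] rk=34  ker:deu,dfj,dfu,dfv,dgj,dgr,dgu,djr,drs,dru,drv,dsv,duv,egj,egs,egu,egv,eju,ejv,ers,esv,euv,fjs,fju,fjv,fsv,fuv,gjr,gju,gjv,gsv,guv,jsv,rsv,ruv,suv
∂3: piv[bdfu,bdgj,bdgr,bdjr,bdrs,bdrv,bdsv,begj,begs,begv,bejv,bgjr,bgjv,brsv,dfju,dfsv,druv,egju,eguv,fjsv] rk=20  ker:dgjr,drsv,egjv
b_1=(43−9)−34=0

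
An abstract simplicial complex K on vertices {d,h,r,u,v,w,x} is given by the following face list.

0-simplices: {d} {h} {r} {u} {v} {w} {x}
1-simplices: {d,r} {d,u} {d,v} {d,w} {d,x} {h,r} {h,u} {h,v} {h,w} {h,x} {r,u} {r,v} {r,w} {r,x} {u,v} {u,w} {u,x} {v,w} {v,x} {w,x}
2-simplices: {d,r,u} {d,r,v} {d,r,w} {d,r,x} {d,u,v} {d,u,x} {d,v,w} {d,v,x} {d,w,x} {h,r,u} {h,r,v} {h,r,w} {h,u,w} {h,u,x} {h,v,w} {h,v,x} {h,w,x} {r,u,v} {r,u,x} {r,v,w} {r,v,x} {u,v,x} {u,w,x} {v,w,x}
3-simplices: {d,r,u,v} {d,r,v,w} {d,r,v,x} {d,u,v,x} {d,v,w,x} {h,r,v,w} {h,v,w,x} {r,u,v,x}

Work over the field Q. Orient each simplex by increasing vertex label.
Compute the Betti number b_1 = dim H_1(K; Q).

b_1=0

n_0=7 n_1=20 n_2=24 n_3=8  [Q]
∂1: piv[dr,du,dv,dw,dx,hr] rk=6  ker:hu,hv,hw,hx,ru,rv,rw,rx,uv,uw,ux,vw,vx,wx
∂2: piv[dru,drv,drw,drx,duv,dux,dvw,dvx,dwx,hru,hrv,hrw,huw,hux] rk=14  ker:hvw,hvx,hwx,ruv,rux,rvw,rvx,uvx,uwx,vwx
∂3: piv[druv,drvw,drvx,duvx,dvwx,hrvw,hvwx,ruvx] rk=8
b_1=(20−6)−14=0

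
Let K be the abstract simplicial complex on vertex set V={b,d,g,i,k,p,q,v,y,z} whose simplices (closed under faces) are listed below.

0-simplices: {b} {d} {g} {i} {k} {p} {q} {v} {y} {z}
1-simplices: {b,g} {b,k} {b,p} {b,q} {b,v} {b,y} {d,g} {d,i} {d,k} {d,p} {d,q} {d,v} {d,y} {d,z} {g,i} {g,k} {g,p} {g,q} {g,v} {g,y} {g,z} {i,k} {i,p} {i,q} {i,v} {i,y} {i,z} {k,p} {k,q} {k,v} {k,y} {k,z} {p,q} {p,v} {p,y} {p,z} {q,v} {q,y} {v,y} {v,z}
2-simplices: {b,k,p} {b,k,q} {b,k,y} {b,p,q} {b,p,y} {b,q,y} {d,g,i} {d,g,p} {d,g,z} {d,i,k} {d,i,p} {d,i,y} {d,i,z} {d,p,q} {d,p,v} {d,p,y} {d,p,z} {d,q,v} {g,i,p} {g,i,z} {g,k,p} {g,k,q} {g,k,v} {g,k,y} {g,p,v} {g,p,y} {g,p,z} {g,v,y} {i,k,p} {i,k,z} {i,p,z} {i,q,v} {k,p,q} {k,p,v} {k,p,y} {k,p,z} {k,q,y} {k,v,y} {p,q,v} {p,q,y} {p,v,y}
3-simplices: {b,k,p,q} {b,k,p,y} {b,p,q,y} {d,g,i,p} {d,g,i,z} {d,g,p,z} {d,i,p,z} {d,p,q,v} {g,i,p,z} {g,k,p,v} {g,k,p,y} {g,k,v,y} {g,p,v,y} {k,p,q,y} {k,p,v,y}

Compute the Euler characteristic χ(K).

n_0=10 n_1=40 n_2=41 n_3=15
χ=+10−40+41−15=-4

χ(K)=-4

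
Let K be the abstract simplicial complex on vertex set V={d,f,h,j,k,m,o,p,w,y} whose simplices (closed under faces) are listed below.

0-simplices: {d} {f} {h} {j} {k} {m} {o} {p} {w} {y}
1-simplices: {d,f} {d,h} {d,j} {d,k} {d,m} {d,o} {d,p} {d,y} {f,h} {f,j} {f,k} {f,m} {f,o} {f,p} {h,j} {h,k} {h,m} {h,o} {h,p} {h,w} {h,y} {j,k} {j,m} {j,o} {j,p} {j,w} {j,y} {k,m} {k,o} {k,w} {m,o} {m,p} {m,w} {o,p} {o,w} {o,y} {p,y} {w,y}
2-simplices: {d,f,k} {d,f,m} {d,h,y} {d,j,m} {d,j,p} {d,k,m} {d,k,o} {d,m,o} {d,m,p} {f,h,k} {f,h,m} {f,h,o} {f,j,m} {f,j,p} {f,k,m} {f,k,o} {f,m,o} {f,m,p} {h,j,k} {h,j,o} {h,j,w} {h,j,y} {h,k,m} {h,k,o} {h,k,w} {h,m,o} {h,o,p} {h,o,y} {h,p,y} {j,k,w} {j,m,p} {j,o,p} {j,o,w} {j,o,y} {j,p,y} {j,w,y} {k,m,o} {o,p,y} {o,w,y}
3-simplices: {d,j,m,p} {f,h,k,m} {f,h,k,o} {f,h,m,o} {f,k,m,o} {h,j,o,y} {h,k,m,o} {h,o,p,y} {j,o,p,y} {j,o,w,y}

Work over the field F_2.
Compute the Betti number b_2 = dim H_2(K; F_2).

n_0=10 n_1=38 n_2=39 n_3=10  [Z2]
∂1: piv[df,dh,dj,dk,dm,do,dp,dy,hw] rk=9  ker:fh,fj,fk,fm,fo,fp,hj,hk,hm,ho,hp,hy,jk,jm,jo,jp,jw,jy,km,ko,kw,mo,mp,mw,op,ow,oy,py,wy
∂2: piv[dfk,dfm,dhy,djm,djp,dkm,dko,dmo,dmp,fhk,fhm,fho,fjm,fjp,fko,hjk,hjo,hjw,hjy,hkw,hop,hoy,hpy,jop,jow,jwy] rk=26  ker:fkm,fmo,fmp,hkm,hko,hmo,jkw,jmp,joy,jpy,kmo,opy,owy
∂3: piv[djmp,fhkm,fhko,fhmo,fkmo,hjoy,hopy,jopy,jowy] rk=9  ker:hkmo
b_2=(39−26)−9=4

b_2=4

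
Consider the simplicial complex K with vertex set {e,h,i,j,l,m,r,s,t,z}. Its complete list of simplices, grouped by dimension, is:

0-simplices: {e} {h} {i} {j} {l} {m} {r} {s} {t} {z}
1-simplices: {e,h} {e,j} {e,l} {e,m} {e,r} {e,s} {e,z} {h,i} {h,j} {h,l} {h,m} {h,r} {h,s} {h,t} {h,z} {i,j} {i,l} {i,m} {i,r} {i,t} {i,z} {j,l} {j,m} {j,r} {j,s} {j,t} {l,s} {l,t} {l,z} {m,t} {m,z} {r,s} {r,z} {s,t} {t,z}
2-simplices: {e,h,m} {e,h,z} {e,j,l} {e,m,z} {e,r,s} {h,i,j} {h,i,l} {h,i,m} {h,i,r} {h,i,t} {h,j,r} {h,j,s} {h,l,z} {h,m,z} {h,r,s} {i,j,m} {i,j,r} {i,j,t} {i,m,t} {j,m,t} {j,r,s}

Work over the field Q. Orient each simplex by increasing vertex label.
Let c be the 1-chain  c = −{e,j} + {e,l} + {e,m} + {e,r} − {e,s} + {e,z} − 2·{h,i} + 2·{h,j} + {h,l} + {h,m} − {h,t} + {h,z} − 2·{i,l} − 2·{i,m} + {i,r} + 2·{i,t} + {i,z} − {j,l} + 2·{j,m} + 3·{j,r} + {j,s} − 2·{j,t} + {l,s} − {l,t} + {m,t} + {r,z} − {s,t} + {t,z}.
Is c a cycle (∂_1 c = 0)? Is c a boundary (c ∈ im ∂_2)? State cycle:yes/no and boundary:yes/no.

n_0=10 n_1=35 n_2=21  [Q]
∂1: piv[eh,ej,el,em,er,es,ez,hi,ht] rk=9  ker:hj,hl,hm,hr,hs,hz,ij,il,im,ir,it,iz,jl,jm,jr,js,jt,ls,lt,lz,mt,mz,rs,rz,st,tz
∂2: piv[ehm,ehz,ejl,emz,ers,hij,hil,him,hir,hit,hjr,hjs,hlz,hrs,ijm,ijt,imt] rk=17  ker:hmz,ijr,jmt,jrs
∂1c = −2·{e} − 2·{h} − 2·{i} − 2·{j} − {l} + {m} + 4·{r} + 2·{s} − 3·{t} + 5·{z}

cycle:no boundary:no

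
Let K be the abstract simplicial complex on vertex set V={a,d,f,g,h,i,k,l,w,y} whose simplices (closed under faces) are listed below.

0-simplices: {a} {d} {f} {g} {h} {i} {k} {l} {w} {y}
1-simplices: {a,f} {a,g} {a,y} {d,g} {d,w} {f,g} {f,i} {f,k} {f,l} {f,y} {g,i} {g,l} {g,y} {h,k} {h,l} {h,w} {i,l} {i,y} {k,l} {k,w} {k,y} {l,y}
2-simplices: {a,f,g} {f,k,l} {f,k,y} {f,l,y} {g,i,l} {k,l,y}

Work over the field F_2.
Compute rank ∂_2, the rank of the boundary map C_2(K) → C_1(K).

rank∂_2=5

n_0=10 n_1=22 n_2=6  [Z2]
∂1: piv[af,ag,ay,dg,dw,fi,fk,fl,hk] rk=9  ker:fg,fy,gi,gl,gy,hl,hw,il,iy,kl,kw,ky,ly
∂2: piv[afg,fkl,fky,fly,gil] rk=5  ker:kly
rk∂_2=5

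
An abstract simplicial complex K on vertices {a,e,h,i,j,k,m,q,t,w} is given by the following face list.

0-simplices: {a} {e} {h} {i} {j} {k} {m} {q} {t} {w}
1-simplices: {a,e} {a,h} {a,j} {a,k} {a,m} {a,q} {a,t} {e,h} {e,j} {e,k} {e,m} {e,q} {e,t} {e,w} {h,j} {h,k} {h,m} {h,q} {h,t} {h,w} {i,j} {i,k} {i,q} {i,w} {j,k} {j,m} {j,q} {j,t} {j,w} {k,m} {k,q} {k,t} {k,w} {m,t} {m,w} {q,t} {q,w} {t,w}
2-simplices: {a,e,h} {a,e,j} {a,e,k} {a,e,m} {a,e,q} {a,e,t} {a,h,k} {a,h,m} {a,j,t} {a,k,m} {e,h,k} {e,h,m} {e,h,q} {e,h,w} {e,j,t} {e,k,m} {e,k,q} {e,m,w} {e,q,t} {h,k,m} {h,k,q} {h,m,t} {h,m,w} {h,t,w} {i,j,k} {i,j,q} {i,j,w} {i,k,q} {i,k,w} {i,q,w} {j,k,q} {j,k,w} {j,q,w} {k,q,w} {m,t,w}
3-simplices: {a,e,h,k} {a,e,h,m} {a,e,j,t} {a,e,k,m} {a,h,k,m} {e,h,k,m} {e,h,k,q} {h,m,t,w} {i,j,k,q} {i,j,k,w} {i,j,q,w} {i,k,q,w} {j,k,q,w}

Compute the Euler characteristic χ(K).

n_0=10 n_1=38 n_2=35 n_3=13
χ=+10−38+35−13=-6

χ(K)=-6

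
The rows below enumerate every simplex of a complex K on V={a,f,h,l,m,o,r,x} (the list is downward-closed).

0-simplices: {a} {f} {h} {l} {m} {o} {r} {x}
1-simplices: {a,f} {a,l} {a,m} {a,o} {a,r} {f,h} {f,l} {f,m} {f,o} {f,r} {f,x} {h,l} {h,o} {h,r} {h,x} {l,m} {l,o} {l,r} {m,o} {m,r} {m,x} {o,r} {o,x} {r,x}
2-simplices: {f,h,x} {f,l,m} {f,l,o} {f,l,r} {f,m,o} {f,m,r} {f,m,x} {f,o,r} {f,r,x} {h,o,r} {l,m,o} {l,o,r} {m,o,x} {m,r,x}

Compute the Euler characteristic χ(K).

n_0=8 n_1=24 n_2=14
χ=+8−24+14=-2

χ(K)=-2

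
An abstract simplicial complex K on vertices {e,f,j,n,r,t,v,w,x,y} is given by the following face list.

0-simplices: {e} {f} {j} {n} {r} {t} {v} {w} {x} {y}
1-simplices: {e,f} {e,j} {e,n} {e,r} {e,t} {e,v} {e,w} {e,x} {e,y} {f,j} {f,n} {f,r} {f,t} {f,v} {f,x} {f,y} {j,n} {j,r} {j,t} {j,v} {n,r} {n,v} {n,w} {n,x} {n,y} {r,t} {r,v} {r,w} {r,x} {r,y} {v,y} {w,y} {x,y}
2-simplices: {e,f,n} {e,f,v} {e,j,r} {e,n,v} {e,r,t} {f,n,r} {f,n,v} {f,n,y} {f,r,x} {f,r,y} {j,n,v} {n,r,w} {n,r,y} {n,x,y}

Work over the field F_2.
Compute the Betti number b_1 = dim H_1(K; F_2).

b_1=12

n_0=10 n_1=33 n_2=14  [Z2]
∂1: piv[ef,ej,en,er,et,ev,ew,ex,ey] rk=9  ker:fj,fn,fr,ft,fv,fx,fy,jn,jr,jt,jv,nr,nv,nw,nx,ny,rt,rv,rw,rx,ry,vy,wy,xy
∂2: piv[efn,efv,ejr,env,ert,fnr,fny,frx,fry,jnv,nrw,nxy] rk=12  ker:fnv,nry
b_1=(33−9)−12=12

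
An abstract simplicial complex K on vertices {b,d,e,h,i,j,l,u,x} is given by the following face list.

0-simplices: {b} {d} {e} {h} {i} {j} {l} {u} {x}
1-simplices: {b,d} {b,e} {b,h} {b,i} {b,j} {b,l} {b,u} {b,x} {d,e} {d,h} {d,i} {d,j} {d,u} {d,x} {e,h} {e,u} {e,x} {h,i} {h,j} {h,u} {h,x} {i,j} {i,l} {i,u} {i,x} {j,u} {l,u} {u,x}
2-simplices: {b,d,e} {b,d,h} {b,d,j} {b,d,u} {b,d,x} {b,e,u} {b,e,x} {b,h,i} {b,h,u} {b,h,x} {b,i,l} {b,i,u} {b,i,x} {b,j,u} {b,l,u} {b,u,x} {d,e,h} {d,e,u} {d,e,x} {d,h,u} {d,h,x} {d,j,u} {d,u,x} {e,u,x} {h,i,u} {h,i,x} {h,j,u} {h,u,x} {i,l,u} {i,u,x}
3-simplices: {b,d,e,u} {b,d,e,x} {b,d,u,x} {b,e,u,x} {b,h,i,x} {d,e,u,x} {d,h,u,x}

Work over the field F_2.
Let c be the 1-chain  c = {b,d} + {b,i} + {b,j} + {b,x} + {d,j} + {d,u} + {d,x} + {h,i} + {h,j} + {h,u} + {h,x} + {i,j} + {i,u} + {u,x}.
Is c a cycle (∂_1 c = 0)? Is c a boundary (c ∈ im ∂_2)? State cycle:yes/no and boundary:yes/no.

n_0=9 n_1=28 n_2=30 n_3=7  [Z2]
∂1: piv[bd,be,bh,bi,bj,bl,bu,bx] rk=8  ker:de,dh,di,dj,du,dx,eh,eu,ex,hi,hj,hu,hx,ij,il,iu,ix,ju,lu,ux
∂2: piv[bde,bdh,bdj,bdu,bdx,beu,bex,bhi,bhu,bhx,bil,biu,bix,bju,blu,bux,deh,hju] rk=18  ker:deu,dex,dhu,dhx,dju,dux,eux,hiu,hix,hux,ilu,iux
∂3: piv[bdeu,bdex,bdux,beux,bhix,dhux] rk=6  ker:deux
∂1c = 0
c vs im∂2: residual ≠ 0 ⇒ not boundary

cycle:yes boundary:no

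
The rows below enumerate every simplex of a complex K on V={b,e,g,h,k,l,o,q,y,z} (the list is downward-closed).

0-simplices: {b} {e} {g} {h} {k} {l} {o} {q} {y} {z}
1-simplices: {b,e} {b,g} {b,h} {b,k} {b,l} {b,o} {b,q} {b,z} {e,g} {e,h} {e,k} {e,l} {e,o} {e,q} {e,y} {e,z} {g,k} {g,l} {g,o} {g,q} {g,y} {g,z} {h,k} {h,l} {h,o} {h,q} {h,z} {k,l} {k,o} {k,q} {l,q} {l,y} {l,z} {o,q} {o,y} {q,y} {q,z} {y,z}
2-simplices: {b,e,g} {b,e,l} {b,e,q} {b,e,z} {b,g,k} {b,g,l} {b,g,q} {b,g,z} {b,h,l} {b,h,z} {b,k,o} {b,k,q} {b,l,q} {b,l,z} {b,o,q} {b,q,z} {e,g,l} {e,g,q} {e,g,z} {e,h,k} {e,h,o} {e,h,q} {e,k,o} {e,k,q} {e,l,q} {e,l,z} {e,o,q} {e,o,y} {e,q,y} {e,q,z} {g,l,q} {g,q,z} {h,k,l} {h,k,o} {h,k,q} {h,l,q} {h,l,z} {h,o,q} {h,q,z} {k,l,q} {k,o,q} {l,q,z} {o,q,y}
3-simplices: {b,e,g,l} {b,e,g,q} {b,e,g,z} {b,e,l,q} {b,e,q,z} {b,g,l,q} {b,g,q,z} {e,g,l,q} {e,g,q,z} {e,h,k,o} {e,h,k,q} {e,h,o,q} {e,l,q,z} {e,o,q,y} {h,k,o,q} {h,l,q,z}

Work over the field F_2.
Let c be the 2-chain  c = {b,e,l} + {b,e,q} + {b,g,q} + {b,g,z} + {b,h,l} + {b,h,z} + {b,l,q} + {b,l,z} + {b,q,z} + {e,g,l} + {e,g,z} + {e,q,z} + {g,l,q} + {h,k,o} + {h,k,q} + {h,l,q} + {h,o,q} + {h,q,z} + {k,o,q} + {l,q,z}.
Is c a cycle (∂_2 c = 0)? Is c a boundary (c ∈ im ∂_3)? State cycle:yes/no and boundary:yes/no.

cycle:yes boundary:no

n_0=10 n_1=38 n_2=43 n_3=16  [Z2]
∂1: piv[be,bg,bh,bk,bl,bo,bq,bz,ey] rk=9  ker:eg,eh,ek,el,eo,eq,ez,gk,gl,go,gq,gy,gz,hk,hl,ho,hq,hz,kl,ko,kq,lq,ly,lz,oq,oy,qy,qz,yz
∂2: piv[beg,bel,beq,bez,bgk,bgl,bgq,bgz,bhl,bhz,bko,bkq,blq,blz,boq,bqz,ehk,eho,ehq,eko,ekq,eoy,eqy,hkl,hlq] rk=25  ker:egl,egq,egz,elq,elz,eoq,eqz,glq,gqz,hko,hkq,hlz,hoq,hqz,klq,koq,lqz,oqy
∂3: piv[begl,begq,begz,belq,beqz,bglq,bgqz,ehko,ehkq,ehoq,elqz,eoqy,hkoq,hlqz] rk=14  ker:eglq,egqz
∂2c = 0
c vs im∂3: residual ≠ 0 ⇒ not boundary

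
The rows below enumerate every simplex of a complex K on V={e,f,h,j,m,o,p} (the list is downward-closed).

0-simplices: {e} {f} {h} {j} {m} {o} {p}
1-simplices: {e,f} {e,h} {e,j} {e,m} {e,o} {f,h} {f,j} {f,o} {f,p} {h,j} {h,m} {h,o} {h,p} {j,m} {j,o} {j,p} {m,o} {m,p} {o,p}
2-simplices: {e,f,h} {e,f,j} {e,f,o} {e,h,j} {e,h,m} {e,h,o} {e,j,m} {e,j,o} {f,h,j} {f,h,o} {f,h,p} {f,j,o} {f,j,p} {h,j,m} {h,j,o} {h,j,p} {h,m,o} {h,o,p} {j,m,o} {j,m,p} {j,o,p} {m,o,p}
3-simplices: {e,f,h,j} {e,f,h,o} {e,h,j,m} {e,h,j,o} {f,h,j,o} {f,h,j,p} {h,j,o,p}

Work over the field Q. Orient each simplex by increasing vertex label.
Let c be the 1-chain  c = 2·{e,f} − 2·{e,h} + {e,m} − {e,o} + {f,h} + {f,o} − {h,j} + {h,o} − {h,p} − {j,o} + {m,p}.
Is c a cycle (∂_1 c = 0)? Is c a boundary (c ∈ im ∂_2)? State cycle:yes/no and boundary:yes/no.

n_0=7 n_1=19 n_2=22 n_3=7  [Q]
∂1: piv[ef,eh,ej,em,eo,fp] rk=6  ker:fh,fj,fo,hj,hm,ho,hp,jm,jo,jp,mo,mp,op
∂2: piv[efh,efj,efo,ehj,ehm,eho,ejm,ejo,fhp,fjp,hmo,hop,jmp] rk=13  ker:fhj,fho,fjo,hjm,hjo,hjp,jmo,jop,mop
∂3: piv[efhj,efho,ehjm,ehjo,fhjo,fhjp,hjop] rk=7
∂1c = 0
c vs im∂2: reduces to 0 ⇒ boundary

cycle:yes boundary:yes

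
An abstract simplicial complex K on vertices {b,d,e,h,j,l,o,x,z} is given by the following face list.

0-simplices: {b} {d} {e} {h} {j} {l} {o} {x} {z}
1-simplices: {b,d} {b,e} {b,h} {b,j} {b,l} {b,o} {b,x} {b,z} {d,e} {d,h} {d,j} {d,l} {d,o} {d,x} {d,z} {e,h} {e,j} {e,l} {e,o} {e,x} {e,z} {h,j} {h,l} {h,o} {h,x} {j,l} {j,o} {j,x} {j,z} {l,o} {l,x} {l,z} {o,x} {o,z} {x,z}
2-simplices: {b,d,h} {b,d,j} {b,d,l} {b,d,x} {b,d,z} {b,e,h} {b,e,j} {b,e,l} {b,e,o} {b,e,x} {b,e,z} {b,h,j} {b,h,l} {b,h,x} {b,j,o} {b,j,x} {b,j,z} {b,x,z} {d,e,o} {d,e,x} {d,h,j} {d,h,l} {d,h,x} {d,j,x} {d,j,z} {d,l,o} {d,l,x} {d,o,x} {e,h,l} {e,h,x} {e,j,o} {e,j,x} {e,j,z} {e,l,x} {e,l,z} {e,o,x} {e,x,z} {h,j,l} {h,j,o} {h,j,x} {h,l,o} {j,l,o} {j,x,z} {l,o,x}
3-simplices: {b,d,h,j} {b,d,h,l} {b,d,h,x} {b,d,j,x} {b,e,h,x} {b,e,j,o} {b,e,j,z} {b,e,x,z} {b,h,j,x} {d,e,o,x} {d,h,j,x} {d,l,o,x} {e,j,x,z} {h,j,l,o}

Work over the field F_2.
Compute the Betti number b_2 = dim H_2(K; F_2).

n_0=9 n_1=35 n_2=44 n_3=14  [Z2]
∂1: piv[bd,be,bh,bj,bl,bo,bx,bz] rk=8  ker:de,dh,dj,dl,do,dx,dz,eh,ej,el,eo,ex,ez,hj,hl,ho,hx,jl,jo,jx,jz,lo,lx,lz,ox,oz,xz
∂2: piv[bdh,bdj,bdl,bdx,bdz,beh,bej,bel,beo,bex,bez,bhj,bhl,bhx,bjo,bjx,bjz,bxz,deo,dex,dlo,dlx,dox,elz,hjl,hjo] rk=26  ker:dhj,dhl,dhx,djx,djz,ehl,ehx,ejo,ejx,ejz,elx,eox,exz,hjx,hlo,jlo,jxz,lox
∂3: piv[bdhj,bdhl,bdhx,bdjx,behx,bejo,bejz,bexz,bhjx,deox,dlox,ejxz,hjlo] rk=13  ker:dhjx
b_2=(44−26)−13=5

b_2=5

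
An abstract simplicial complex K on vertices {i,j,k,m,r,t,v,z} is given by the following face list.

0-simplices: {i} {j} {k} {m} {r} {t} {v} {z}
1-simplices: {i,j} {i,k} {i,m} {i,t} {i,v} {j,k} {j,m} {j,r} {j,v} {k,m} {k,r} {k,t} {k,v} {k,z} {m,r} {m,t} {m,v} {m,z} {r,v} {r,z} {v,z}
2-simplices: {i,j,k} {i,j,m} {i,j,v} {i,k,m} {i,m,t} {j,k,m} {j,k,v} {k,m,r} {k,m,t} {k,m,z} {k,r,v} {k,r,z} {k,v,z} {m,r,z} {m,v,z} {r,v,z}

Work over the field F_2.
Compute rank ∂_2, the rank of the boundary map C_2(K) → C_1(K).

rank∂_2=13

n_0=8 n_1=21 n_2=16  [Z2]
∂1: piv[ij,ik,im,it,iv,jr,kz] rk=7  ker:jk,jm,jv,km,kr,kt,kv,mr,mt,mv,mz,rv,rz,vz
∂2: piv[ijk,ijm,ijv,ikm,imt,jkv,kmr,kmt,kmz,krv,krz,kvz,mvz] rk=13  ker:jkm,mrz,rvz
rk∂_2=13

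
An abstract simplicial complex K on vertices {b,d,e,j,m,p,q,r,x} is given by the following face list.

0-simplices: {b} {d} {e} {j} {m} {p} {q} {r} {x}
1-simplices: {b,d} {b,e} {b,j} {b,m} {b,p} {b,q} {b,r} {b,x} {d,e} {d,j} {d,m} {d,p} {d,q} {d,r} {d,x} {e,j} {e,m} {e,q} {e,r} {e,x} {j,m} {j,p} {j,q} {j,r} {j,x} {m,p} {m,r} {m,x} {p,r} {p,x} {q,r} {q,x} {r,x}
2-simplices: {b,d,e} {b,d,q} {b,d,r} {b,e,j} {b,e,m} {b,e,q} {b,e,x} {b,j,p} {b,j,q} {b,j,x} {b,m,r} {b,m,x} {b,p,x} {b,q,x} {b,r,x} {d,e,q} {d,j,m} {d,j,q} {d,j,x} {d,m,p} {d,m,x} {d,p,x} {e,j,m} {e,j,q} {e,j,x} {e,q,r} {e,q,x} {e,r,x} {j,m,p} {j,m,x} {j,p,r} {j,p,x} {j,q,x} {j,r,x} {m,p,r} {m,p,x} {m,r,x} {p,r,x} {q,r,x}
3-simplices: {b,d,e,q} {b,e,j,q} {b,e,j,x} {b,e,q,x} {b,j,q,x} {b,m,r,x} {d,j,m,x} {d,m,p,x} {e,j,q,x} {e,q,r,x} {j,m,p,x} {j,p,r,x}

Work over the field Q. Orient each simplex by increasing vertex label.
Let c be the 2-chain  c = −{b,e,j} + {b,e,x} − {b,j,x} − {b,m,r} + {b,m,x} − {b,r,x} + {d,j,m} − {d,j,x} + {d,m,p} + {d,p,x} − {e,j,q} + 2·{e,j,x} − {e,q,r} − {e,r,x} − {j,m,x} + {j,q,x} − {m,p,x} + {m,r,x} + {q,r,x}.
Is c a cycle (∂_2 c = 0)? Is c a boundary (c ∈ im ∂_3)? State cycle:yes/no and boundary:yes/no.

n_0=9 n_1=33 n_2=39 n_3=12  [Q]
∂1: piv[bd,be,bj,bm,bp,bq,br,bx] rk=8  ker:de,dj,dm,dp,dq,dr,dx,ej,em,eq,er,ex,jm,jp,jq,jr,jx,mp,mr,mx,pr,px,qr,qx,rx
∂2: piv[bde,bdq,bdr,bej,bem,beq,bex,bjp,bjq,bjx,bmr,bmx,bpx,bqx,brx,djm,djq,djx,dmp,dmx,dpx,eqr,erx,jpr,jrx] rk=25  ker:deq,ejm,ejq,ejx,eqx,jmp,jmx,jpx,jqx,mpr,mpx,mrx,prx,qrx
∂3: piv[bdeq,bejq,bejx,beqx,bjqx,bmrx,djmx,dmpx,eqrx,jmpx,jprx] rk=11  ker:ejqx
∂2c = 0
c vs im∂3: reduces to 0 ⇒ boundary

cycle:yes boundary:yes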